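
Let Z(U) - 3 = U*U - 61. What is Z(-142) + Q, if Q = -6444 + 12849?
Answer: 26511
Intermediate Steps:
Z(U) = -58 + U**2 (Z(U) = 3 + (U*U - 61) = 3 + (U**2 - 61) = 3 + (-61 + U**2) = -58 + U**2)
Q = 6405
Z(-142) + Q = (-58 + (-142)**2) + 6405 = (-58 + 20164) + 6405 = 20106 + 6405 = 26511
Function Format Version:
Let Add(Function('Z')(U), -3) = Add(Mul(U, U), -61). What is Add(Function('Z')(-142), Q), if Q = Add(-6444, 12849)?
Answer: 26511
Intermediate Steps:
Function('Z')(U) = Add(-58, Pow(U, 2)) (Function('Z')(U) = Add(3, Add(Mul(U, U), -61)) = Add(3, Add(Pow(U, 2), -61)) = Add(3, Add(-61, Pow(U, 2))) = Add(-58, Pow(U, 2)))
Q = 6405
Add(Function('Z')(-142), Q) = Add(Add(-58, Pow(-142, 2)), 6405) = Add(Add(-58, 20164), 6405) = Add(20106, 6405) = 26511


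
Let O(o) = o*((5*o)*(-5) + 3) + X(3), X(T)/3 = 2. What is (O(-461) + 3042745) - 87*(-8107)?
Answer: -1566348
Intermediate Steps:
X(T) = 6 (X(T) = 3*2 = 6)
O(o) = 6 + o*(3 - 25*o) (O(o) = o*((5*o)*(-5) + 3) + 6 = o*(-25*o + 3) + 6 = o*(3 - 25*o) + 6 = 6 + o*(3 - 25*o))
(O(-461) + 3042745) - 87*(-8107) = ((6 - 25*(-461)² + 3*(-461)) + 3042745) - 87*(-8107) = ((6 - 25*212521 - 1383) + 3042745) + 705309 = ((6 - 5313025 - 1383) + 3042745) + 705309 = (-5314402 + 3042745) + 705309 = -2271657 + 705309 = -1566348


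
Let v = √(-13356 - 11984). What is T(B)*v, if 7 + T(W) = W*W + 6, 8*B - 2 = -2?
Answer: -2*I*√6335 ≈ -159.19*I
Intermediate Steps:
B = 0 (B = ¼ + (⅛)*(-2) = ¼ - ¼ = 0)
T(W) = -1 + W² (T(W) = -7 + (W*W + 6) = -7 + (W² + 6) = -7 + (6 + W²) = -1 + W²)
v = 2*I*√6335 (v = √(-25340) = 2*I*√6335 ≈ 159.19*I)
T(B)*v = (-1 + 0²)*(2*I*√6335) = (-1 + 0)*(2*I*√6335) = -2*I*√6335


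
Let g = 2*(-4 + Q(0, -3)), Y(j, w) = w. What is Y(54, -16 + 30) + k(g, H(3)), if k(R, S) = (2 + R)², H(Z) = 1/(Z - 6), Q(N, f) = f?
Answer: 158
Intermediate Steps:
H(Z) = 1/(-6 + Z)
g = -14 (g = 2*(-4 - 3) = 2*(-7) = -14)
Y(54, -16 + 30) + k(g, H(3)) = (-16 + 30) + (2 - 14)² = 14 + (-12)² = 14 + 144 = 158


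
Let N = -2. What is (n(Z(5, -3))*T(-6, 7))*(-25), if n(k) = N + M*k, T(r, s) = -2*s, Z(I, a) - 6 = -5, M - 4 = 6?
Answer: 2800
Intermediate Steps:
M = 10 (M = 4 + 6 = 10)
Z(I, a) = 1 (Z(I, a) = 6 - 5 = 1)
n(k) = -2 + 10*k
(n(Z(5, -3))*T(-6, 7))*(-25) = ((-2 + 10*1)*(-2*7))*(-25) = ((-2 + 10)*(-14))*(-25) = (8*(-14))*(-25) = -112*(-25) = 2800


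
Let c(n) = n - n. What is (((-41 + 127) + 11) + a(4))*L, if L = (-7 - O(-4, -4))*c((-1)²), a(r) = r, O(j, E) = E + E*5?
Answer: 0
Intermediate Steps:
O(j, E) = 6*E (O(j, E) = E + 5*E = 6*E)
c(n) = 0
L = 0 (L = (-7 - 6*(-4))*0 = (-7 - 1*(-24))*0 = (-7 + 24)*0 = 17*0 = 0)
(((-41 + 127) + 11) + a(4))*L = (((-41 + 127) + 11) + 4)*0 = ((86 + 11) + 4)*0 = (97 + 4)*0 = 101*0 = 0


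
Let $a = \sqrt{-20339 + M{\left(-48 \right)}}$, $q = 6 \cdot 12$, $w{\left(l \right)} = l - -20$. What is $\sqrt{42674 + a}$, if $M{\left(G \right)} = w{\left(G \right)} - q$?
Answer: $\sqrt{42674 + 3 i \sqrt{2271}} \approx 206.58 + 0.346 i$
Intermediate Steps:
$w{\left(l \right)} = 20 + l$ ($w{\left(l \right)} = l + 20 = 20 + l$)
$q = 72$
$M{\left(G \right)} = -52 + G$ ($M{\left(G \right)} = \left(20 + G\right) - 72 = -52 + G$)
$a = 3 i \sqrt{2271}$ ($a = \sqrt{-20339 - 100} = \sqrt{-20439} = 3 i \sqrt{2271} \approx 142.97 i$)
$\sqrt{42674 + a} = \sqrt{42674 + 3 i \sqrt{2271}}$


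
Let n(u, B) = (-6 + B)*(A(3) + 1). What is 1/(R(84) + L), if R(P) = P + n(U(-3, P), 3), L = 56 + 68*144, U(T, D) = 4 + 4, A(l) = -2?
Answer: 1/9935 ≈ 0.00010065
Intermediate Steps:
U(T, D) = 8
n(u, B) = 6 - B (n(u, B) = (-6 + B)*(-2 + 1) = (-6 + B)*(-1) = 6 - B)
L = 9848 (L = 56 + 9792 = 9848)
R(P) = 3 + P (R(P) = P + (6 - 1*3) = P + (6 - 3) = P + 3 = 3 + P)
1/(R(84) + L) = 1/((3 + 84) + 9848) = 1/(87 + 9848) = 1/9935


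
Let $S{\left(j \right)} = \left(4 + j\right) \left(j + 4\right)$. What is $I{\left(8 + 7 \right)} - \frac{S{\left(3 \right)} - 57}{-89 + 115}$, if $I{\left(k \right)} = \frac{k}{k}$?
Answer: $\frac{17}{13} \approx 1.3077$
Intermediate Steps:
$S{\left(j \right)} = \left(4 + j\right)^{2}$ ($S{\left(j \right)} = \left(4 + j\right) \left(4 + j\right) = \left(4 + j\right)^{2}$)
$I{\left(k \right)} = 1$
$I{\left(8 + 7 \right)} - \frac{S{\left(3 \right)} - 57}{-89 + 115} = 1 - \frac{\left(4 + 3\right)^{2} - 57}{-89 + 115} = 1 - \frac{7^{2} - 57}{26} = 1 - \left(49 - 57\right) \frac{1}{26} = 1 - \left(-8\right) \frac{1}{26} = 1 - - \frac{4}{13} = 1 + \frac{4}{13} = \frac{17}{13}$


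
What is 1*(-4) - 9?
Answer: -13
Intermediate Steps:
1*(-4) - 9 = -4 - 9 = -13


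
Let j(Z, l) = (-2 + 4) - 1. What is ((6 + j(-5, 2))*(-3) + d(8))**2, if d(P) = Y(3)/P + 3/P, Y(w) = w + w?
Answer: 25281/64 ≈ 395.02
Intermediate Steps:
Y(w) = 2*w
d(P) = 9/P (d(P) = (2*3)/P + 3/P = 6/P + 3/P = 9/P)
j(Z, l) = 1 (j(Z, l) = 2 - 1 = 1)
((6 + j(-5, 2))*(-3) + d(8))**2 = ((6 + 1)*(-3) + 9/8)**2 = (7*(-3) + 9*(1/8))**2 = (-21 + 9/8)**2 = (-159/8)**2 = 25281/64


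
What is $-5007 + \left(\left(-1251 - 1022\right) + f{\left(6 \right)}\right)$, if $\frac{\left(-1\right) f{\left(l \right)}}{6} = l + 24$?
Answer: $-7460$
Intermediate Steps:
$f{\left(l \right)} = -144 - 6 l$ ($f{\left(l \right)} = - 6 \left(l + 24\right) = - 6 \left(24 + l\right) = -144 - 6 l$)
$-5007 + \left(\left(-1251 - 1022\right) + f{\left(6 \right)}\right) = -5007 - 2453 = -7460$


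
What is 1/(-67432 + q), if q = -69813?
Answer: -1/137245 ≈ -7.2862e-6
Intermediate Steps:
1/(-67432 + q) = 1/(-67432 - 69813) = 1/(-137245) = -1/137245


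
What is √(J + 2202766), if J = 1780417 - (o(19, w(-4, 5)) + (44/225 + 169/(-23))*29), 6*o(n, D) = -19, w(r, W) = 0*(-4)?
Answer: √1896493684634/690 ≈ 1995.8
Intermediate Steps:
w(r, W) = 0
o(n, D) = -19/6 (o(n, D) = (⅙)*(-19) = -19/6)
J = 18429495479/10350 (J = 1780417 - (-19/6 + (44/225 + 169/(-23))*29) = 1780417 - (-19/6 + (44*(1/225) + 169*(-1/23))*29) = 1780417 - (-19/6 + (44/225 - 169/23)*29) = 1780417 - (-19/6 - 37013/5175*29) = 1780417 - (-19/6 - 1073377/5175) = 1780417 - 1*(-2179529/10350) = 1780417 + 2179529/10350 = 18429495479/10350 ≈ 1.7806e+6)
√(J + 2202766) = √(18429495479/10350 + 2202766) = √(41228123579/10350) = √1896493684634/690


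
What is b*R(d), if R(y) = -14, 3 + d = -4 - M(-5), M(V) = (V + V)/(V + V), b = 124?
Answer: -1736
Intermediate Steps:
M(V) = 1 (M(V) = (2*V)/((2*V)) = (2*V)*(1/(2*V)) = 1)
d = -8 (d = -3 + (-4 - 1*1) = -3 + (-4 - 1) = -3 - 5 = -8)
b*R(d) = 124*(-14) = -1736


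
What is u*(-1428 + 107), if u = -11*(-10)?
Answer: -145310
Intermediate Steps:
u = 110
u*(-1428 + 107) = 110*(-1428 + 107) = 110*(-1321) = -145310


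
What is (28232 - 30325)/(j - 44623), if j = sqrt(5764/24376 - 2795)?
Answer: 51741350206/1103133067765 + 2093*I*sqrt(857757646)/1103133067765 ≈ 0.046904 + 5.5568e-5*I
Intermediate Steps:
j = I*sqrt(857757646)/554 (j = sqrt(5764*(1/24376) - 2795) = sqrt(131/554 - 2795) = sqrt(-1548299/554) = I*sqrt(857757646)/554 ≈ 52.866*I)
(28232 - 30325)/(j - 44623) = (28232 - 30325)/(I*sqrt(857757646)/554 - 44623) = -2093/(-44623 + I*sqrt(857757646)/554)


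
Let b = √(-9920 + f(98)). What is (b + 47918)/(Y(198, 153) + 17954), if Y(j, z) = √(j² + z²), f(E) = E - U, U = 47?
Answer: 860319772/322283503 - 431262*√773/322283503 - 9*I*√7628737/322283503 + 17954*I*√9869/322283503 ≈ 2.6322 + 0.0054571*I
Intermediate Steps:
f(E) = -47 + E (f(E) = E - 1*47 = E - 47 = -47 + E)
b = I*√9869 (b = √(-9920 + (-47 + 98)) = √(-9920 + 51) = √(-9869) = I*√9869 ≈ 99.343*I)
(b + 47918)/(Y(198, 153) + 17954) = (I*√9869 + 47918)/(√(198² + 153²) + 17954) = (47918 + I*√9869)/(√(39204 + 23409) + 17954) = (47918 + I*√9869)/(√62613 + 17954) = (47918 + I*√9869)/(9*√773 + 17954) = (47918 + I*√9869)/(17954 + 9*√773)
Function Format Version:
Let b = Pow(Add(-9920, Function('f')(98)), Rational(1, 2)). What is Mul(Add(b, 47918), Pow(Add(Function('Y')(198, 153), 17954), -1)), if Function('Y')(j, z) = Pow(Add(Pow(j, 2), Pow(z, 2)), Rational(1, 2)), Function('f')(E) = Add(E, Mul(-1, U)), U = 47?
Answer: Add(Rational(860319772, 322283503), Mul(Rational(-431262, 322283503), Pow(773, Rational(1, 2))), Mul(Rational(-9, 322283503), I, Pow(7628737, Rational(1, 2))), Mul(Rational(17954, 322283503), I, Pow(9869, Rational(1, 2)))) ≈ Add(2.6322, Mul(0.0054571, I))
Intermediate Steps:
Function('f')(E) = Add(-47, E) (Function('f')(E) = Add(E, Mul(-1, 47)) = Add(E, -47) = Add(-47, E))
b = Mul(I, Pow(9869, Rational(1, 2))) (b = Pow(Add(-9920, Add(-47, 98)), Rational(1, 2)) = Pow(Add(-9920, 51), Rational(1, 2)) = Pow(-9869, Rational(1, 2)) = Mul(I, Pow(9869, Rational(1, 2))) ≈ Mul(99.343, I))
Mul(Add(b, 47918), Pow(Add(Function('Y')(198, 153), 17954), -1)) = Mul(Add(Mul(I, Pow(9869, Rational(1, 2))), 47918), Pow(Add(Pow(Add(Pow(198, 2), Pow(153, 2)), Rational(1, 2)), 17954), -1)) = Mul(Add(47918, Mul(I, Pow(9869, Rational(1, 2)))), Pow(Add(Pow(Add(39204, 23409), Rational(1, 2)), 17954), -1)) = Mul(Add(47918, Mul(I, Pow(9869, Rational(1, 2)))), Pow(Add(Pow(62613, Rational(1, 2)), 17954), -1)) = Mul(Add(47918, Mul(I, Pow(9869, Rational(1, 2)))), Pow(Add(Mul(9, Pow(773, Rational(1, 2))), 17954), -1)) = Mul(Add(47918, Mul(I, Pow(9869, Rational(1, 2)))), Pow(Add(17954, Mul(9, Pow(773, Rational(1, 2)))), -1)) = Mul(Pow(Add(17954, Mul(9, Pow(773, Rational(1, 2)))), -1), Add(47918, Mul(I, Pow(9869, Rational(1, 2)))))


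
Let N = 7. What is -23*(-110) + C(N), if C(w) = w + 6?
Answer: 2543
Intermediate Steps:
C(w) = 6 + w
-23*(-110) + C(N) = -23*(-110) + (6 + 7) = 2530 + 13 = 2543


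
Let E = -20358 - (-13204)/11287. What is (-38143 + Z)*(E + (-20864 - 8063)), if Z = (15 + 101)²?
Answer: 13732553332017/11287 ≈ 1.2167e+9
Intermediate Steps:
Z = 13456 (Z = 116² = 13456)
E = -229767542/11287 (E = -20358 - (-13204)/11287 = -20358 - 1*(-13204/11287) = -20358 + 13204/11287 = -229767542/11287 ≈ -20357.)
(-38143 + Z)*(E + (-20864 - 8063)) = (-38143 + 13456)*(-229767542/11287 + (-20864 - 8063)) = -24687*(-229767542/11287 - 28927) = -24687*(-556266591/11287) = 13732553332017/11287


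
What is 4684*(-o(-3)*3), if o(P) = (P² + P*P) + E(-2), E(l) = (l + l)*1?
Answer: -196728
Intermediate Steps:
E(l) = 2*l (E(l) = (2*l)*1 = 2*l)
o(P) = -4 + 2*P² (o(P) = (P² + P*P) + 2*(-2) = (P² + P²) - 4 = 2*P² - 4 = -4 + 2*P²)
4684*(-o(-3)*3) = 4684*(-(-4 + 2*(-3)²)*3) = 4684*(-(-4 + 2*9)*3) = 4684*(-(-4 + 18)*3) = 4684*(-1*14*3) = 4684*(-14*3) = 4684*(-42) = -196728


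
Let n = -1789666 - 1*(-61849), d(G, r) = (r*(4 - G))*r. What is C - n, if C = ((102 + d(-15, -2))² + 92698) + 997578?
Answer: 2849777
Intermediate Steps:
d(G, r) = r²*(4 - G)
n = -1727817 (n = -1789666 + 61849 = -1727817)
C = 1121960 (C = ((102 + (-2)²*(4 - 1*(-15)))² + 92698) + 997578 = ((102 + 4*(4 + 15))² + 92698) + 997578 = ((102 + 4*19)² + 92698) + 997578 = ((102 + 76)² + 92698) + 997578 = (178² + 92698) + 997578 = (31684 + 92698) + 997578 = 124382 + 997578 = 1121960)
C - n = 1121960 - 1*(-1727817) = 1121960 + 1727817 = 2849777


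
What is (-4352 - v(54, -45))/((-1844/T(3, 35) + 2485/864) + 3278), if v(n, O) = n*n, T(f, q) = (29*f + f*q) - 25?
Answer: -1048685184/471797843 ≈ -2.2227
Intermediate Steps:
T(f, q) = -25 + 29*f + f*q
v(n, O) = n²
(-4352 - v(54, -45))/((-1844/T(3, 35) + 2485/864) + 3278) = (-4352 - 1*54²)/((-1844/(-25 + 29*3 + 3*35) + 2485/864) + 3278) = (-4352 - 1*2916)/((-1844/(-25 + 87 + 105) + 2485*(1/864)) + 3278) = (-4352 - 2916)/((-1844/167 + 2485/864) + 3278) = -7268/((-1844*1/167 + 2485/864) + 3278) = -7268/((-1844/167 + 2485/864) + 3278) = -7268/(-1178221/144288 + 3278) = -7268/471797843/144288 = -7268*144288/471797843 = -1048685184/471797843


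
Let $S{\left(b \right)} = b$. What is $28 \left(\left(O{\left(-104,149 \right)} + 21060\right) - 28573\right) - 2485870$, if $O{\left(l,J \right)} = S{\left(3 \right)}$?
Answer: $-2696150$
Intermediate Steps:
$O{\left(l,J \right)} = 3$
$28 \left(\left(O{\left(-104,149 \right)} + 21060\right) - 28573\right) - 2485870 = 28 \left(\left(3 + 21060\right) - 28573\right) - 2485870 = 28 \left(21063 - 28573\right) - 2485870 = 28 \left(-7510\right) - 2485870 = -210280 - 2485870 = -2696150$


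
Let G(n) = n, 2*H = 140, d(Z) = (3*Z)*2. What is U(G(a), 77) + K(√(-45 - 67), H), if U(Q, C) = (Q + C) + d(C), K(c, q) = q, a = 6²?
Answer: 645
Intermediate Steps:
d(Z) = 6*Z
H = 70 (H = (½)*140 = 70)
a = 36
U(Q, C) = Q + 7*C (U(Q, C) = (Q + C) + 6*C = (C + Q) + 6*C = Q + 7*C)
U(G(a), 77) + K(√(-45 - 67), H) = (36 + 7*77) + 70 = (36 + 539) + 70 = 575 + 70 = 645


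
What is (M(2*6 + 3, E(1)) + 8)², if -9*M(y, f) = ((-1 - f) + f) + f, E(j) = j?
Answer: 64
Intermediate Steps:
M(y, f) = ⅑ - f/9 (M(y, f) = -(((-1 - f) + f) + f)/9 = -(-1 + f)/9 = ⅑ - f/9)
(M(2*6 + 3, E(1)) + 8)² = ((⅑ - ⅑*1) + 8)² = ((⅑ - ⅑) + 8)² = (0 + 8)² = 8² = 64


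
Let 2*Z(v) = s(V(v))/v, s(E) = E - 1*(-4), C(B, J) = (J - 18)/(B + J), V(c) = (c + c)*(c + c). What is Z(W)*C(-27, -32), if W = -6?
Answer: -1850/177 ≈ -10.452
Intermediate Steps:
V(c) = 4*c² (V(c) = (2*c)*(2*c) = 4*c²)
C(B, J) = (-18 + J)/(B + J)
s(E) = 4 + E (s(E) = E + 4 = 4 + E)
Z(v) = (4 + 4*v²)/(2*v) (Z(v) = ((4 + 4*v²)/v)/2 = (4 + 4*v²)/(2*v))
Z(W)*C(-27, -32) = (2*(-6) + 2/(-6))*((-18 - 32)/(-27 - 32)) = (-12 + 2*(-⅙))*(-50/(-59)) = (-12 - ⅓)*(-1/59*(-50)) = -37/3*50/59 = -1850/177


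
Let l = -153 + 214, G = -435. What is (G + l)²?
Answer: 139876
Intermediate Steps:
l = 61
(G + l)² = (-435 + 61)² = (-374)² = 139876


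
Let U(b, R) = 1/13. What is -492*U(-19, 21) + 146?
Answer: 1406/13 ≈ 108.15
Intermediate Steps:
U(b, R) = 1/13
-492*U(-19, 21) + 146 = -492*1/13 + 146 = -492/13 + 146 = 1406/13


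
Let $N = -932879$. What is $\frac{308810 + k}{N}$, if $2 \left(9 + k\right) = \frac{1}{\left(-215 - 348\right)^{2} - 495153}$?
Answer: $- \frac{110046794767}{332448223472} \approx -0.33102$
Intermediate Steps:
$k = - \frac{3207313}{356368}$ ($k = -9 + \frac{1}{2 \left(\left(-215 - 348\right)^{2} - 495153\right)} = -9 + \frac{1}{2 \left(\left(-563\right)^{2} - 495153\right)} = -9 + \frac{1}{2 \left(316969 - 495153\right)} = -9 + \frac{1}{2 \left(-178184\right)} = -9 + \frac{1}{2} \left(- \frac{1}{178184}\right) = -9 - \frac{1}{356368} = - \frac{3207313}{356368} \approx -9.0$)
$\frac{308810 + k}{N} = \frac{308810 - \frac{3207313}{356368}}{-932879} = \frac{110046794767}{356368} \left(- \frac{1}{932879}\right) = - \frac{110046794767}{332448223472}$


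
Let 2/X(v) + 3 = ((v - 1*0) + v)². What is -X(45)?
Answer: -2/8097 ≈ -0.00024700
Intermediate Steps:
X(v) = 2/(-3 + 4*v²) (X(v) = 2/(-3 + ((v - 1*0) + v)²) = 2/(-3 + ((v + 0) + v)²) = 2/(-3 + (v + v)²) = 2/(-3 + (2*v)²) = 2/(-3 + 4*v²))
-X(45) = -2/(-3 + 4*45²) = -2/(-3 + 4*2025) = -2/(-3 + 8100) = -2/8097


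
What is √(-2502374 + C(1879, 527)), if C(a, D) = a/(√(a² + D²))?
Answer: √(-36293636883453080600 + 7155927230*√3808370)/3808370 ≈ 1581.9*I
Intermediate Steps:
C(a, D) = a/√(D² + a²) (C(a, D) = a/(√(D² + a²)) = a/√(D² + a²))
√(-2502374 + C(1879, 527)) = √(-2502374 + 1879/√(527² + 1879²)) = √(-2502374 + 1879/√(277729 + 3530641)) = √(-2502374 + 1879/√3808370) = √(-2502374 + 1879*(√3808370/3808370)) = √(-2502374 + 1879*√3808370/3808370)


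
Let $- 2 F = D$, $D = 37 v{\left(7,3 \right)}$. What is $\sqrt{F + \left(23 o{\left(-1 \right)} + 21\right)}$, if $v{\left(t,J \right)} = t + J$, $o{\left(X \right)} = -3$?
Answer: $i \sqrt{233} \approx 15.264 i$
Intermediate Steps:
$v{\left(t,J \right)} = J + t$
$D = 370$ ($D = 37 \left(3 + 7\right) = 37 \cdot 10 = 370$)
$F = -185$ ($F = \left(- \frac{1}{2}\right) 370 = -185$)
$\sqrt{F + \left(23 o{\left(-1 \right)} + 21\right)} = \sqrt{-185 + \left(23 \left(-3\right) + 21\right)} = \sqrt{-185 + \left(-69 + 21\right)} = \sqrt{-185 - 48} = \sqrt{-233} = i \sqrt{233}$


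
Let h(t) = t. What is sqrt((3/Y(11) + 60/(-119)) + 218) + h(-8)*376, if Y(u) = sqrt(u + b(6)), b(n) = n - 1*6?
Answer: -3008 + sqrt(372674918 + 467313*sqrt(11))/1309 ≈ -2993.2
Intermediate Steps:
b(n) = -6 + n (b(n) = n - 6 = -6 + n)
Y(u) = sqrt(u) (Y(u) = sqrt(u + (-6 + 6)) = sqrt(u + 0) = sqrt(u))
sqrt((3/Y(11) + 60/(-119)) + 218) + h(-8)*376 = sqrt((3/(sqrt(11)) + 60/(-119)) + 218) - 8*376 = sqrt((3*(sqrt(11)/11) + 60*(-1/119)) + 218) - 3008 = sqrt((3*sqrt(11)/11 - 60/119) + 218) - 3008 = sqrt((-60/119 + 3*sqrt(11)/11) + 218) - 3008 = sqrt(25882/119 + 3*sqrt(11)/11) - 3008 = -3008 + sqrt(25882/119 + 3*sqrt(11)/11)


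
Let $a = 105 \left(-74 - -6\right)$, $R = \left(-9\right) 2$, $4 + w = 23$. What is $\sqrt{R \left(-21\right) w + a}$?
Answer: $\sqrt{42} \approx 6.4807$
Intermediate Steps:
$w = 19$ ($w = -4 + 23 = 19$)
$R = -18$
$a = -7140$ ($a = 105 \left(-74 + \left(-33 + 39\right)\right) = 105 \left(-74 + 6\right) = 105 \left(-68\right) = -7140$)
$\sqrt{R \left(-21\right) w + a} = \sqrt{\left(-18\right) \left(-21\right) 19 - 7140} = \sqrt{378 \cdot 19 - 7140} = \sqrt{7182 - 7140} = \sqrt{42}$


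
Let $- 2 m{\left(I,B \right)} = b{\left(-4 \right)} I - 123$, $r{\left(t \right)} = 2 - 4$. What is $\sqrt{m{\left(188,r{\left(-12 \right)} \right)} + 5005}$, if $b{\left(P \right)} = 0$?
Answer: $\frac{\sqrt{20266}}{2} \approx 71.179$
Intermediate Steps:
$r{\left(t \right)} = -2$ ($r{\left(t \right)} = 2 - 4 = -2$)
$m{\left(I,B \right)} = \frac{123}{2}$ ($m{\left(I,B \right)} = - \frac{0 I - 123}{2} = - \frac{0 - 123}{2} = \left(- \frac{1}{2}\right) \left(-123\right) = \frac{123}{2}$)
$\sqrt{m{\left(188,r{\left(-12 \right)} \right)} + 5005} = \sqrt{\frac{123}{2} + 5005} = \sqrt{\frac{10133}{2}} = \frac{\sqrt{20266}}{2}$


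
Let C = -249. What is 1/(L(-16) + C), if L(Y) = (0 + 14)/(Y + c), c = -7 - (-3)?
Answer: -10/2497 ≈ -0.0040048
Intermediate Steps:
c = -4 (c = -7 - 1*(-3) = -7 + 3 = -4)
L(Y) = 14/(-4 + Y) (L(Y) = (0 + 14)/(Y - 4) = 14/(-4 + Y))
1/(L(-16) + C) = 1/(14/(-4 - 16) - 249) = 1/(14/(-20) - 249) = 1/(14*(-1/20) - 249) = 1/(-7/10 - 249) = 1/(-2497/10) = -10/2497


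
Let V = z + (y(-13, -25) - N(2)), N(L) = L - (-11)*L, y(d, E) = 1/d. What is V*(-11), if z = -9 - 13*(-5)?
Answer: -4565/13 ≈ -351.15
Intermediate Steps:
N(L) = 12*L (N(L) = L + 11*L = 12*L)
z = 56 (z = -9 + 65 = 56)
V = 415/13 (V = 56 + (1/(-13) - 12*2) = 56 + (-1/13 - 1*24) = 56 + (-1/13 - 24) = 56 - 313/13 = 415/13 ≈ 31.923)
V*(-11) = (415/13)*(-11) = -4565/13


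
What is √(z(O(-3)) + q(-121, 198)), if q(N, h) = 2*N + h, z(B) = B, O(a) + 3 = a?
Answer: 5*I*√2 ≈ 7.0711*I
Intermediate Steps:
O(a) = -3 + a
q(N, h) = h + 2*N
√(z(O(-3)) + q(-121, 198)) = √((-3 - 3) + (198 + 2*(-121))) = √(-6 + (198 - 242)) = √(-6 - 44) = √(-50) = 5*I*√2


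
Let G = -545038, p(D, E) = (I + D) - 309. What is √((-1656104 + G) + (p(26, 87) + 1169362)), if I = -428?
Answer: I*√1032491 ≈ 1016.1*I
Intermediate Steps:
p(D, E) = -737 + D (p(D, E) = (-428 + D) - 309 = -737 + D)
√((-1656104 + G) + (p(26, 87) + 1169362)) = √((-1656104 - 545038) + ((-737 + 26) + 1169362)) = √(-2201142 + (-711 + 1169362)) = √(-2201142 + 1168651) = √(-1032491) = I*√1032491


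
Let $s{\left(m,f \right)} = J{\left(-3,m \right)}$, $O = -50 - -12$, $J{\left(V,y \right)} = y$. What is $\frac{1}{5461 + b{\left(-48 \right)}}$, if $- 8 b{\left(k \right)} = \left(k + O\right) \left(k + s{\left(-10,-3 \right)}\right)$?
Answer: $\frac{2}{9675} \approx 0.00020672$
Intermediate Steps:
$O = -38$ ($O = -50 + 12 = -38$)
$s{\left(m,f \right)} = m$
$b{\left(k \right)} = - \frac{\left(-38 + k\right) \left(-10 + k\right)}{8}$ ($b{\left(k \right)} = - \frac{\left(k - 38\right) \left(k - 10\right)}{8} = - \frac{\left(-38 + k\right) \left(-10 + k\right)}{8}$)
$\frac{1}{5461 + b{\left(-48 \right)}} = \frac{1}{5461 - \left(\frac{671}{2} + 288\right)} = \frac{1}{5461 - \frac{1247}{2}} = \frac{1}{\frac{9675}{2}} = \frac{2}{9675}$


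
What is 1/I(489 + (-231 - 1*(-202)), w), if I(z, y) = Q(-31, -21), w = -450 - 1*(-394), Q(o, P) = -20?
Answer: -1/20 ≈ -0.050000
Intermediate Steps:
w = -56 (w = -450 + 394 = -56)
I(z, y) = -20
1/I(489 + (-231 - 1*(-202)), w) = 1/(-20) = -1/20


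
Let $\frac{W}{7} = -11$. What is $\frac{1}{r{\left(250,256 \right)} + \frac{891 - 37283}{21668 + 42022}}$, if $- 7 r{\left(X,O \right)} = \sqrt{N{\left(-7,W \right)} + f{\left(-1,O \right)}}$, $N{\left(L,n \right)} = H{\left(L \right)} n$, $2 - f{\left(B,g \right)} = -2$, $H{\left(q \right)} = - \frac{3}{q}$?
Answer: $- \frac{28393129380}{45632643109} + \frac{7098728175 i \sqrt{29}}{45632643109} \approx -0.62221 + 0.83773 i$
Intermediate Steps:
$f{\left(B,g \right)} = 4$ ($f{\left(B,g \right)} = 2 - -2 = 2 + 2 = 4$)
$W = -77$ ($W = 7 \left(-11\right) = -77$)
$N{\left(L,n \right)} = - \frac{3 n}{L}$ ($N{\left(L,n \right)} = - \frac{3}{L} n = - \frac{3 n}{L}$)
$r{\left(X,O \right)} = - \frac{i \sqrt{29}}{7}$ ($r{\left(X,O \right)} = - \frac{\sqrt{\left(-3\right) \left(-77\right) \frac{1}{-7} + 4}}{7} = - \frac{\sqrt{\left(-3\right) \left(-77\right) \left(- \frac{1}{7}\right) + 4}}{7} = - \frac{\sqrt{-33 + 4}}{7} = - \frac{\sqrt{-29}}{7} = - \frac{i \sqrt{29}}{7}$)
$\frac{1}{r{\left(250,256 \right)} + \frac{891 - 37283}{21668 + 42022}} = \frac{1}{- \frac{i \sqrt{29}}{7} + \frac{891 - 37283}{21668 + 42022}} = \frac{1}{- \frac{i \sqrt{29}}{7} - \frac{36392}{63690}} = \frac{1}{- \frac{i \sqrt{29}}{7} - \frac{18196}{31845}} = \frac{1}{- \frac{18196}{31845} - \frac{i \sqrt{29}}{7}}$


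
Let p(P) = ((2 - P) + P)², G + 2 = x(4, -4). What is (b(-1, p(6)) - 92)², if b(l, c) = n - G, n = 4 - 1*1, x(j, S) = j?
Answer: 8281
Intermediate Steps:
n = 3 (n = 4 - 1 = 3)
G = 2 (G = -2 + 4 = 2)
p(P) = 4 (p(P) = 2² = 4)
b(l, c) = 1 (b(l, c) = 3 - 1*2 = 3 - 2 = 1)
(b(-1, p(6)) - 92)² = (1 - 92)² = (-91)² = 8281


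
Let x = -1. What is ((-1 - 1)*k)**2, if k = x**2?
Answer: 4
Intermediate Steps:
k = 1 (k = (-1)**2 = 1)
((-1 - 1)*k)**2 = ((-1 - 1)*1)**2 = (-2*1)**2 = (-2)**2 = 4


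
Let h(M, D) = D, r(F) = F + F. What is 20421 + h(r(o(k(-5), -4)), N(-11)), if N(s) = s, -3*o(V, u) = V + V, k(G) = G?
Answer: 20410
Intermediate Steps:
o(V, u) = -2*V/3 (o(V, u) = -(V + V)/3 = -2*V/3)
r(F) = 2*F
20421 + h(r(o(k(-5), -4)), N(-11)) = 20421 - 11 = 20410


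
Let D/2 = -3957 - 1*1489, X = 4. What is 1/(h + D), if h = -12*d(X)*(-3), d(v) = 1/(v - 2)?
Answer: -1/10874 ≈ -9.1963e-5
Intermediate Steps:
d(v) = 1/(-2 + v)
D = -10892 (D = 2*(-3957 - 1*1489) = 2*(-3957 - 1489) = 2*(-5446) = -10892)
h = 18 (h = -12/(-2 + 4)*(-3) = -12/2*(-3) = -12*½*(-3) = -6*(-3) = 18)
1/(h + D) = 1/(18 - 10892) = 1/(-10874) = -1/10874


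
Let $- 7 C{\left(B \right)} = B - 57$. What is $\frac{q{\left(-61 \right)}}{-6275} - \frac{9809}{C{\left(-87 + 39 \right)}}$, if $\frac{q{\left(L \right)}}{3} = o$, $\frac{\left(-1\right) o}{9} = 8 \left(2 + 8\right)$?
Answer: $- \frac{2460763}{3765} \approx -653.59$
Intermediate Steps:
$C{\left(B \right)} = \frac{57}{7} - \frac{B}{7}$ ($C{\left(B \right)} = - \frac{B - 57}{7} = - \frac{-57 + B}{7} = \frac{57}{7} - \frac{B}{7}$)
$o = -720$ ($o = - 9 \cdot 8 \left(2 + 8\right) = - 9 \cdot 8 \cdot 10 = \left(-9\right) 80 = -720$)
$q{\left(L \right)} = -2160$ ($q{\left(L \right)} = 3 \left(-720\right) = -2160$)
$\frac{q{\left(-61 \right)}}{-6275} - \frac{9809}{C{\left(-87 + 39 \right)}} = - \frac{2160}{-6275} - \frac{9809}{\frac{57}{7} - \frac{-87 + 39}{7}} = \left(-2160\right) \left(- \frac{1}{6275}\right) - \frac{9809}{\frac{57}{7} - - \frac{48}{7}} = \frac{432}{1255} - \frac{9809}{\frac{57}{7} + \frac{48}{7}} = \frac{432}{1255} - \frac{9809}{15} = - \frac{2460763}{3765}$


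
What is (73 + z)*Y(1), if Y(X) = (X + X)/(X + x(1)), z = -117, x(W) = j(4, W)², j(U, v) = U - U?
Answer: -88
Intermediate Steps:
j(U, v) = 0
x(W) = 0 (x(W) = 0² = 0)
Y(X) = 2 (Y(X) = (X + X)/(X + 0) = (2*X)/X = 2)
(73 + z)*Y(1) = (73 - 117)*2 = -44*2 = -88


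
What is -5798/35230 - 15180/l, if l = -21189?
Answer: 5281251/9570365 ≈ 0.55183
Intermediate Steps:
-5798/35230 - 15180/l = -5798/35230 - 15180/(-21189) = -5798*1/35230 - 15180*(-1/21189) = -223/1355 + 5060/7063 = 5281251/9570365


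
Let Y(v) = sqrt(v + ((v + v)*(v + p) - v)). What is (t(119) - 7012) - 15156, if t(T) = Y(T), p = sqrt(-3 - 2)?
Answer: -22168 + sqrt(28322 + 238*I*sqrt(5)) ≈ -22000.0 + 1.5811*I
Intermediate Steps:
p = I*sqrt(5) (p = sqrt(-5) = I*sqrt(5) ≈ 2.2361*I)
Y(v) = sqrt(2)*sqrt(v*(v + I*sqrt(5))) (Y(v) = sqrt(v + ((v + v)*(v + I*sqrt(5)) - v)) = sqrt(v + ((2*v)*(v + I*sqrt(5)) - v)) = sqrt(v + (2*v*(v + I*sqrt(5)) - v)) = sqrt(v + (-v + 2*v*(v + I*sqrt(5)))) = sqrt(2*v*(v + I*sqrt(5))) = sqrt(2)*sqrt(v*(v + I*sqrt(5))))
t(T) = sqrt(2)*sqrt(T*(T + I*sqrt(5)))
(t(119) - 7012) - 15156 = (sqrt(2)*sqrt(119*(119 + I*sqrt(5))) - 7012) - 15156 = (sqrt(2)*sqrt(14161 + 119*I*sqrt(5)) - 7012) - 15156 = (-7012 + sqrt(2)*sqrt(14161 + 119*I*sqrt(5))) - 15156 = -22168 + sqrt(2)*sqrt(14161 + 119*I*sqrt(5))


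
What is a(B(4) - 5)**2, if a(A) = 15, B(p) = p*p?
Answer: 225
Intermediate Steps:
B(p) = p**2
a(B(4) - 5)**2 = 15**2 = 225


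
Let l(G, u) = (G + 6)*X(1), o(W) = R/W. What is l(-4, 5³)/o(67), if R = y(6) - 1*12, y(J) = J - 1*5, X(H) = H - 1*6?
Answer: 670/11 ≈ 60.909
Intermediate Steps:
X(H) = -6 + H (X(H) = H - 6 = -6 + H)
y(J) = -5 + J (y(J) = J - 5 = -5 + J)
R = -11 (R = (-5 + 6) - 1*12 = 1 - 12 = -11)
o(W) = -11/W
l(G, u) = -30 - 5*G (l(G, u) = (G + 6)*(-6 + 1) = (6 + G)*(-5) = -30 - 5*G)
l(-4, 5³)/o(67) = (-30 - 5*(-4))/((-11/67)) = (-30 + 20)/((-11*1/67)) = -10/(-11/67) = -10*(-67/11) = 670/11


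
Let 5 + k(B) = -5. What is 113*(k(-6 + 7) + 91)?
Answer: 9153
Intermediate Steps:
k(B) = -10 (k(B) = -5 - 5 = -10)
113*(k(-6 + 7) + 91) = 113*(-10 + 91) = 113*81 = 9153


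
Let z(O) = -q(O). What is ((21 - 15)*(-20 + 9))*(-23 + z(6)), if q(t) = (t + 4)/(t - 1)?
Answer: 1650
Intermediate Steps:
q(t) = (4 + t)/(-1 + t)
z(O) = -(4 + O)/(-1 + O)
((21 - 15)*(-20 + 9))*(-23 + z(6)) = ((21 - 15)*(-20 + 9))*(-23 + (-4 - 1*6)/(-1 + 6)) = (6*(-11))*(-23 + (-4 - 6)/5) = -66*(-23 + (⅕)*(-10)) = -66*(-23 - 2) = -66*(-25) = 1650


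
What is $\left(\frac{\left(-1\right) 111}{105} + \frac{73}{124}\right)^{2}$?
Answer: $\frac{4133089}{18835600} \approx 0.21943$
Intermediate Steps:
$\left(\frac{\left(-1\right) 111}{105} + \frac{73}{124}\right)^{2} = \left(\left(-111\right) \frac{1}{105} + 73 \cdot \frac{1}{124}\right)^{2} = \left(- \frac{37}{35} + \frac{73}{124}\right)^{2} = \left(- \frac{2033}{4340}\right)^{2} = \frac{4133089}{18835600}$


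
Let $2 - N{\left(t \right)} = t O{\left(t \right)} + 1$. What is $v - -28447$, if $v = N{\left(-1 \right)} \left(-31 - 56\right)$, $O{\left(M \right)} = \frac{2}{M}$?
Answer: $28534$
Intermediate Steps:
$N{\left(t \right)} = -1$ ($N{\left(t \right)} = 2 - \left(t \frac{2}{t} + 1\right) = 2 - \left(2 + 1\right) = 2 - 3 = -1$)
$v = 87$ ($v = - (-31 - 56) = \left(-1\right) \left(-87\right) = 87$)
$v - -28447 = 87 - -28447 = 87 + 28447 = 28534$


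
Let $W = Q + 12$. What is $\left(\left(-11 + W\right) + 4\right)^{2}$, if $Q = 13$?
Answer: $324$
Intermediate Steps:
$W = 25$ ($W = 13 + 12 = 25$)
$\left(\left(-11 + W\right) + 4\right)^{2} = \left(\left(-11 + 25\right) + 4\right)^{2} = \left(14 + 4\right)^{2} = 18^{2} = 324$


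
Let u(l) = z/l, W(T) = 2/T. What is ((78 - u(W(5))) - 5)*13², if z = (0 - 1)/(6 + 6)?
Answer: 296933/24 ≈ 12372.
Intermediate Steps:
z = -1/12 ≈ -0.083333
u(l) = -1/(12*l)
((78 - u(W(5))) - 5)*13² = ((78 - (-1)/(12*(2/5))) - 5)*13² = ((78 - (-1)/(12*(2*(⅕)))) - 5)*169 = ((78 - (-1)/(12*⅖)) - 5)*169 = ((78 - (-1)*5/(12*2)) - 5)*169 = ((78 - 1*(-5/24)) - 5)*169 = ((78 + 5/24) - 5)*169 = (1877/24 - 5)*169 = (1757/24)*169 = 296933/24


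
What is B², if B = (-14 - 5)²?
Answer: 130321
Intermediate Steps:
B = 361 (B = (-19)² = 361)
B² = 361² = 130321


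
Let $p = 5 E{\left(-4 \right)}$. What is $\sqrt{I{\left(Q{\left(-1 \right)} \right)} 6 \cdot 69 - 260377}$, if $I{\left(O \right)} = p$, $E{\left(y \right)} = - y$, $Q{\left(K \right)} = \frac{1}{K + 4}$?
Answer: $i \sqrt{252097} \approx 502.09 i$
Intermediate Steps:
$Q{\left(K \right)} = \frac{1}{4 + K}$
$p = 20$ ($p = 5 \left(\left(-1\right) \left(-4\right)\right) = 5 \cdot 4 = 20$)
$I{\left(O \right)} = 20$
$\sqrt{I{\left(Q{\left(-1 \right)} \right)} 6 \cdot 69 - 260377} = \sqrt{20 \cdot 6 \cdot 69 - 260377} = \sqrt{120 \cdot 69 - 260377} = \sqrt{8280 - 260377} = \sqrt{-252097} = i \sqrt{252097}$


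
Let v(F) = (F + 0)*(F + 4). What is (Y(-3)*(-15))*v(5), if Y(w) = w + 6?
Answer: -2025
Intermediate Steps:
Y(w) = 6 + w
v(F) = F*(4 + F)
(Y(-3)*(-15))*v(5) = ((6 - 3)*(-15))*(5*(4 + 5)) = (3*(-15))*(5*9) = -45*45 = -2025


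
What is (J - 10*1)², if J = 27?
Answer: 289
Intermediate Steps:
(J - 10*1)² = (27 - 10*1)² = (27 - 10)² = 17² = 289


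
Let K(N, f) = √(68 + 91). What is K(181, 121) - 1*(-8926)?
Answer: 8926 + √159 ≈ 8938.6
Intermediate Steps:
K(N, f) = √159
K(181, 121) - 1*(-8926) = √159 - 1*(-8926) = √159 + 8926 = 8926 + √159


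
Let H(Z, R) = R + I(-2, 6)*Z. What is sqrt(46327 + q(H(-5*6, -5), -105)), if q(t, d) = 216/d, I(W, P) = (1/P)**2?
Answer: sqrt(56748055)/35 ≈ 215.23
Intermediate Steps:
I(W, P) = P**(-2)
H(Z, R) = R + Z/36 (H(Z, R) = R + Z/6**2 = R + Z/36)
sqrt(46327 + q(H(-5*6, -5), -105)) = sqrt(46327 + 216/(-105)) = sqrt(46327 + 216*(-1/105)) = sqrt(46327 - 72/35) = sqrt(1621373/35) = sqrt(56748055)/35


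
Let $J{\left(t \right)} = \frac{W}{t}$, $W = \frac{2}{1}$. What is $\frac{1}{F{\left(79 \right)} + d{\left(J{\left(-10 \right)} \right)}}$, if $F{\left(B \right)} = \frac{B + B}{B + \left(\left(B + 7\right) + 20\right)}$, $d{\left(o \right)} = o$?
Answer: $\frac{185}{121} \approx 1.5289$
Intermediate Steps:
$W = 2$ ($W = 2 \cdot 1 = 2$)
$J{\left(t \right)} = \frac{2}{t}$
$F{\left(B \right)} = \frac{2 B}{27 + 2 B}$ ($F{\left(B \right)} = \frac{2 B}{B + \left(\left(7 + B\right) + 20\right)} = \frac{2 B}{B + \left(27 + B\right)} = \frac{2 B}{27 + 2 B}$)
$\frac{1}{F{\left(79 \right)} + d{\left(J{\left(-10 \right)} \right)}} = \frac{1}{2 \cdot 79 \frac{1}{27 + 2 \cdot 79} + \frac{2}{-10}} = \frac{1}{2 \cdot 79 \frac{1}{27 + 158} + 2 \left(- \frac{1}{10}\right)} = \frac{1}{2 \cdot 79 \cdot \frac{1}{185} - \frac{1}{5}} = \frac{1}{\frac{158}{185} - \frac{1}{5}} = \frac{1}{\frac{121}{185}} = \frac{185}{121}$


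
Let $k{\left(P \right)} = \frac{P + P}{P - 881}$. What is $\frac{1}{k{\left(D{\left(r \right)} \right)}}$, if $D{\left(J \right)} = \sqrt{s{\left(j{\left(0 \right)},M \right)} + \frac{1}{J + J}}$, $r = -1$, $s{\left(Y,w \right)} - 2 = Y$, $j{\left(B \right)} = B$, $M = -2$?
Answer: $\frac{1}{2} - \frac{881 \sqrt{6}}{6} \approx -359.17$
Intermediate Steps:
$s{\left(Y,w \right)} = 2 + Y$
$D{\left(J \right)} = \sqrt{2 + \frac{1}{2 J}}$ ($D{\left(J \right)} = \sqrt{\left(2 + 0\right) + \frac{1}{J + J}} = \sqrt{2 + \frac{1}{2 J}}$)
$k{\left(P \right)} = \frac{2 P}{-881 + P}$
$\frac{1}{k{\left(D{\left(r \right)} \right)}} = \frac{1}{2 \frac{\sqrt{8 + \frac{2}{-1}}}{2} \frac{1}{-881 + \frac{\sqrt{8 + \frac{2}{-1}}}{2}}} = \frac{1}{2 \frac{\sqrt{8 + 2 \left(-1\right)}}{2} \frac{1}{-881 + \frac{\sqrt{8 + 2 \left(-1\right)}}{2}}} = \frac{1}{2 \frac{\sqrt{8 - 2}}{2} \frac{1}{-881 + \frac{\sqrt{8 - 2}}{2}}} = \frac{1}{2 \frac{\sqrt{6}}{2} \frac{1}{-881 + \frac{\sqrt{6}}{2}}} = \frac{1}{\sqrt{6} \frac{1}{-881 + \frac{\sqrt{6}}{2}}} = \frac{\sqrt{6} \left(-881 + \frac{\sqrt{6}}{2}\right)}{6}$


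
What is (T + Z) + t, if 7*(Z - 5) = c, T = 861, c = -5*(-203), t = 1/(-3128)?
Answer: 3162407/3128 ≈ 1011.0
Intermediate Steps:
t = -1/3128 ≈ -0.00031969
c = 1015
Z = 150 (Z = 5 + (⅐)*1015 = 5 + 145 = 150)
(T + Z) + t = (861 + 150) - 1/3128 = 1011 - 1/3128 = 3162407/3128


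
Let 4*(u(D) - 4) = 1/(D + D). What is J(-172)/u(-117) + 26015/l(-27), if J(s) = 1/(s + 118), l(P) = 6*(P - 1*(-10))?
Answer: -97375913/381786 ≈ -255.05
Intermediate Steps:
l(P) = 60 + 6*P (l(P) = 6*(P + 10) = 6*(10 + P) = 60 + 6*P)
u(D) = 4 + 1/(8*D) (u(D) = 4 + 1/(4*(D + D)) = 4 + 1/(4*((2*D))) = 4 + (1/(2*D))/4 = 4 + 1/(8*D))
J(s) = 1/(118 + s)
J(-172)/u(-117) + 26015/l(-27) = 1/((118 - 172)*(4 + (1/8)/(-117))) + 26015/(60 + 6*(-27)) = 1/((-54)*(4 + (1/8)*(-1/117))) + 26015/(60 - 162) = -1/(54*(4 - 1/936)) + 26015/(-102) = -1/(54*3743/936) + 26015*(-1/102) = -1/54*936/3743 - 26015/102 = -52/11229 - 26015/102 = -97375913/381786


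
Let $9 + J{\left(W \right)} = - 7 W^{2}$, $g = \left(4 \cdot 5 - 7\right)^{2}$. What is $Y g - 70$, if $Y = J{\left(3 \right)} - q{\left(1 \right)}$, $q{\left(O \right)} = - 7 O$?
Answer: $-11055$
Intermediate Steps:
$g = 169$ ($g = \left(20 - 7\right)^{2} = 13^{2} = 169$)
$J{\left(W \right)} = -9 - 7 W^{2}$
$Y = -65$ ($Y = \left(-9 - 7 \cdot 3^{2}\right) - \left(-7\right) 1 = \left(-9 - 63\right) - -7 = \left(-9 - 63\right) + 7 = -72 + 7 = -65$)
$Y g - 70 = \left(-65\right) 169 - 70 = -10985 - 70 = -11055$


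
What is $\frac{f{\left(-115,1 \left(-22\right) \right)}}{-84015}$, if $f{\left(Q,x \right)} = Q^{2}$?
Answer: $- \frac{2645}{16803} \approx -0.15741$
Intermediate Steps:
$\frac{f{\left(-115,1 \left(-22\right) \right)}}{-84015} = \frac{\left(-115\right)^{2}}{-84015} = 13225 \left(- \frac{1}{84015}\right) = - \frac{2645}{16803}$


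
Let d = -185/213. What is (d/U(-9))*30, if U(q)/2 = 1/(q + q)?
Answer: 16650/71 ≈ 234.51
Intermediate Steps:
d = -185/213 (d = -185*1/213 = -185/213 ≈ -0.86854)
U(q) = 1/q (U(q) = 2/(q + q) = 2/((2*q)) = 2*(1/(2*q)) = 1/q)
(d/U(-9))*30 = -185/(213*(1/(-9)))*30 = -185/(213*(-⅑))*30 = -185/213*(-9)*30 = (555/71)*30 = 16650/71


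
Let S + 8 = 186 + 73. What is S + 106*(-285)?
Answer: -29959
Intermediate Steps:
S = 251 (S = -8 + (186 + 73) = -8 + 259 = 251)
S + 106*(-285) = 251 + 106*(-285) = 251 - 30210 = -29959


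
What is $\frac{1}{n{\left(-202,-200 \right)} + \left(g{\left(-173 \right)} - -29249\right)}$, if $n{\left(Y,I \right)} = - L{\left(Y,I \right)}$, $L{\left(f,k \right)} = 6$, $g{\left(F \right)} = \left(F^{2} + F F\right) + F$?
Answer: $\frac{1}{88928} \approx 1.1245 \cdot 10^{-5}$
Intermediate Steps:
$g{\left(F \right)} = F + 2 F^{2}$ ($g{\left(F \right)} = \left(F^{2} + F^{2}\right) + F = 2 F^{2} + F = F + 2 F^{2}$)
$n{\left(Y,I \right)} = -6$ ($n{\left(Y,I \right)} = \left(-1\right) 6 = -6$)
$\frac{1}{n{\left(-202,-200 \right)} + \left(g{\left(-173 \right)} - -29249\right)} = \frac{1}{-6 - \left(-29249 + 173 \left(1 + 2 \left(-173\right)\right)\right)} = \frac{1}{-6 - \left(-29249 + 173 \left(1 - 346\right)\right)} = \frac{1}{-6 + \left(\left(-173\right) \left(-345\right) + 29249\right)} = \frac{1}{-6 + \left(59685 + 29249\right)} = \frac{1}{-6 + 88934} = \frac{1}{88928}$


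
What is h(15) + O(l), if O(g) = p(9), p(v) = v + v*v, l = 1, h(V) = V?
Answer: 105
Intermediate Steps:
p(v) = v + v**2
O(g) = 90 (O(g) = 9*(1 + 9) = 9*10 = 90)
h(15) + O(l) = 15 + 90 = 105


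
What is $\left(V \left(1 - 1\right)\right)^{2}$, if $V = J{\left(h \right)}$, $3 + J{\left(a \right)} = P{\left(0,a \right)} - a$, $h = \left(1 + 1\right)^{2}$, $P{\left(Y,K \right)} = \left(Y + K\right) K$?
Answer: $0$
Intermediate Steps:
$P{\left(Y,K \right)} = K \left(K + Y\right)$ ($P{\left(Y,K \right)} = \left(K + Y\right) K = K \left(K + Y\right)$)
$h = 4$ ($h = 2^{2} = 4$)
$J{\left(a \right)} = -3 + a^{2} - a$ ($J{\left(a \right)} = -3 + \left(a \left(a + 0\right) - a\right) = -3 - \left(a - a a\right) = -3 + \left(a^{2} - a\right) = -3 + a^{2} - a$)
$V = 9$ ($V = -3 + 4^{2} - 4 = -3 + 16 - 4 = 9$)
$\left(V \left(1 - 1\right)\right)^{2} = \left(9 \left(1 - 1\right)\right)^{2} = \left(9 \cdot 0\right)^{2} = 0^{2} = 0$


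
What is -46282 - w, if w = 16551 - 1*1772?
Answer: -61061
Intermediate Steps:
w = 14779 (w = 16551 - 1772 = 14779)
-46282 - w = -46282 - 1*14779 = -46282 - 14779 = -61061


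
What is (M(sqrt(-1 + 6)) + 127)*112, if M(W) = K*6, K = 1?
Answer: 14896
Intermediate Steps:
M(W) = 6 (M(W) = 1*6 = 6)
(M(sqrt(-1 + 6)) + 127)*112 = (6 + 127)*112 = 133*112 = 14896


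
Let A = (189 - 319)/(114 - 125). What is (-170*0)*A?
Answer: 0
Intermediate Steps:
A = 130/11 (A = -130/(-11) = -130*(-1/11) = 130/11 ≈ 11.818)
(-170*0)*A = -170*0*(130/11) = 0*(130/11) = 0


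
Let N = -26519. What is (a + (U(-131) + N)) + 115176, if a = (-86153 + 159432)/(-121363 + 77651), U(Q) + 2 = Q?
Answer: 3869487809/43712 ≈ 88522.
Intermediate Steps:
U(Q) = -2 + Q
a = -73279/43712 (a = 73279/(-43712) = 73279*(-1/43712) = -73279/43712 ≈ -1.6764)
(a + (U(-131) + N)) + 115176 = (-73279/43712 + ((-2 - 131) - 26519)) + 115176 = (-73279/43712 + (-133 - 26519)) + 115176 = (-73279/43712 - 26652) + 115176 = -1165085503/43712 + 115176 = 3869487809/43712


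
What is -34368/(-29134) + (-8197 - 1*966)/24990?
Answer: 355283/437010 ≈ 0.81299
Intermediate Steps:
-34368/(-29134) + (-8197 - 1*966)/24990 = -34368*(-1/29134) + (-8197 - 966)*(1/24990) = 17184/14567 - 9163*1/24990 = 17184/14567 - 11/30 = 355283/437010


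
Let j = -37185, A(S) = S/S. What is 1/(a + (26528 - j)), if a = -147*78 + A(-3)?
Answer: 1/52248 ≈ 1.9139e-5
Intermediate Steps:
A(S) = 1
a = -11465 (a = -147*78 + 1 = -11466 + 1 = -11465)
1/(a + (26528 - j)) = 1/(-11465 + (26528 - 1*(-37185))) = 1/(-11465 + (26528 + 37185)) = 1/(-11465 + 63713) = 1/52248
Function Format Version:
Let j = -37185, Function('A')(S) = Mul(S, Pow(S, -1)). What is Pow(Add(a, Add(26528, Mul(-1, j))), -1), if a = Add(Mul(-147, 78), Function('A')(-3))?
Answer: Rational(1, 52248) ≈ 1.9139e-5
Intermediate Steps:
Function('A')(S) = 1
a = -11465 (a = Add(Mul(-147, 78), 1) = Add(-11466, 1) = -11465)
Pow(Add(a, Add(26528, Mul(-1, j))), -1) = Pow(Add(-11465, Add(26528, Mul(-1, -37185))), -1) = Pow(Add(-11465, Add(26528, 37185)), -1) = Pow(Add(-11465, 63713), -1) = Pow(52248, -1) = Rational(1, 52248)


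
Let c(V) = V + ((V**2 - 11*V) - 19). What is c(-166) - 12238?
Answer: 16959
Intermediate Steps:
c(V) = -19 + V**2 - 10*V (c(V) = V + (-19 + V**2 - 11*V) = -19 + V**2 - 10*V)
c(-166) - 12238 = (-19 + (-166)**2 - 10*(-166)) - 12238 = (-19 + 27556 + 1660) - 12238 = 29197 - 12238 = 16959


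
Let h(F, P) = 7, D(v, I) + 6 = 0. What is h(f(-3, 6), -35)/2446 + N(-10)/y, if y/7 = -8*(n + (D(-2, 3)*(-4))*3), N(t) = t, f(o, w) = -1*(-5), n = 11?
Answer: 14249/2842252 ≈ 0.0050133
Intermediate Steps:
D(v, I) = -6 (D(v, I) = -6 + 0 = -6)
f(o, w) = 5
y = -4648 (y = 7*(-8*(11 - 6*(-4)*3)) = 7*(-8*(11 + 24*3)) = 7*(-8*(11 + 72)) = 7*(-8*83) = 7*(-664) = -4648)
h(f(-3, 6), -35)/2446 + N(-10)/y = 7/2446 - 10/(-4648) = 7*(1/2446) - 10*(-1/4648) = 7/2446 + 5/2324 = 14249/2842252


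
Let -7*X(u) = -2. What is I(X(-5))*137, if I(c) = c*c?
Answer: 548/49 ≈ 11.184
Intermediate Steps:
X(u) = 2/7 (X(u) = -1/7*(-2) = 2/7)
I(c) = c**2
I(X(-5))*137 = (2/7)**2*137 = (4/49)*137 = 548/49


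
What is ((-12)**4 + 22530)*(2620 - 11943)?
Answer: -403368918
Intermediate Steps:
((-12)**4 + 22530)*(2620 - 11943) = (20736 + 22530)*(-9323) = 43266*(-9323) = -403368918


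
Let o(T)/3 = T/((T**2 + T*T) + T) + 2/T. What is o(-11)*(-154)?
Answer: 106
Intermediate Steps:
o(T) = 6/T + 3*T/(T + 2*T**2) (o(T) = 3*(T/((T**2 + T*T) + T) + 2/T) = 3*(T/((T**2 + T**2) + T) + 2/T) = 3*(T/(2*T**2 + T) + 2/T) = 3*(T/(T + 2*T**2) + 2/T) = 3*(2/T + T/(T + 2*T**2)) = 6/T + 3*T/(T + 2*T**2))
o(-11)*(-154) = (3*(2 + 5*(-11))/(-11*(1 + 2*(-11))))*(-154) = (3*(-1/11)*(2 - 55)/(1 - 22))*(-154) = (3*(-1/11)*(-53)/(-21))*(-154) = (3*(-1/11)*(-1/21)*(-53))*(-154) = -53/77*(-154) = 106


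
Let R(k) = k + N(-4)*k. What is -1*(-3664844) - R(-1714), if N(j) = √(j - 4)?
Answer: 3666558 + 3428*I*√2 ≈ 3.6666e+6 + 4847.9*I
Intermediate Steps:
N(j) = √(-4 + j)
R(k) = k + 2*I*k*√2 (R(k) = k + √(-4 - 4)*k = k + √(-8)*k = k + (2*I*√2)*k = k + 2*I*k*√2)
-1*(-3664844) - R(-1714) = -1*(-3664844) - (-1714)*(1 + 2*I*√2) = 3664844 - (-1714 - 3428*I*√2) = 3664844 + (1714 + 3428*I*√2) = 3666558 + 3428*I*√2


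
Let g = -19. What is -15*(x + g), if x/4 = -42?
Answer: 2805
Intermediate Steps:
x = -168 (x = 4*(-42) = -168)
-15*(x + g) = -15*(-168 - 19) = -15*(-187) = 2805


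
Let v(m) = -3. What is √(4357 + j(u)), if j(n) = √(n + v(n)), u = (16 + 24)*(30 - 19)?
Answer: √(4357 + √437) ≈ 66.166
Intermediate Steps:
u = 440 (u = 40*11 = 440)
j(n) = √(-3 + n) (j(n) = √(n - 3) = √(-3 + n))
√(4357 + j(u)) = √(4357 + √(-3 + 440)) = √(4357 + √437)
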